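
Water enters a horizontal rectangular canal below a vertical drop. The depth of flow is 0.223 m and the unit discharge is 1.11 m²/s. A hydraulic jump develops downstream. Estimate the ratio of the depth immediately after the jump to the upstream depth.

y₂/y₁ = 4.29

V₁ = q/y₁ = 1.11/0.223 = 4.98 m/s. Fr₁ = V₁/√(g·y₁) = 4.98/√(9.81×0.223) = 3.37.
By Bélanger, y₂/y₁ = ½[√(1 + 8Fr₁²) − 1] = ½[√91.61 − 1] = 4.29.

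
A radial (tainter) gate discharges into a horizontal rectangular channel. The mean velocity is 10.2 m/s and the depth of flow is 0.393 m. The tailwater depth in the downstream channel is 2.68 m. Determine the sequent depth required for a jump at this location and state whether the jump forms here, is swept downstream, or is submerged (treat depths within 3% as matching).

Fr₁ = V₁/√(g·y₁) = 10.2/√(9.81×0.393) = 5.19.
Sequent-depth ratio: y₂/y₁ = ½[√(1 + 8Fr₁²) − 1] = ½[√216.9 − 1] = 6.86.
y₂ = 6.86 × 0.393 = 2.70 m.
Tailwater y_tw = 2.68 m: y_tw ≈ y₂, so the jump forms here.

y₂ = 2.70 m; the jump forms here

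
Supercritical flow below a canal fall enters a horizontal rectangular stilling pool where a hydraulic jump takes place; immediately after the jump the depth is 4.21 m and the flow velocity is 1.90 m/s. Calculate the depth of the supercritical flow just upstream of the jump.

y₁ = 0.639 m

Fr₂ = V₂/√(g·y₂) = 1.90/√(9.81×4.21) = 0.296.
The Bélanger relation is symmetric: y₁/y₂ = ½[√(1 + 8Fr₂²) − 1] = ½[√1.699 − 1] = 0.152.
y₁ = 0.152 × 4.21 = 0.639 m.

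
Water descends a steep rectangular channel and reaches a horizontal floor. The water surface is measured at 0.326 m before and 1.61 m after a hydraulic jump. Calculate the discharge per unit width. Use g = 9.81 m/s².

For a rectangular channel the momentum equation gives q² = ½·g·y₁·y₂·(y₁ + y₂) = ½×9.81×0.326×1.61×1.94 = 4.98.
q = √4.98 = 2.23 m²/s.

q = 2.23 m²/s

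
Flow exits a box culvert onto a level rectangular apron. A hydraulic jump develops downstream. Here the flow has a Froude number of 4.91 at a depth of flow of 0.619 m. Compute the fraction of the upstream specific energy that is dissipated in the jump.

ΔE/E₁ = 0.483 (48.3%)

Fr₁ = 4.91 (given).
Sequent-depth ratio: y₂/y₁ = ½[√(1 + 8Fr₁²) − 1] = ½[√193.9 − 1] = 6.46.
y₂ = 6.46 × 0.619 = 4.00 m.
E₁ = y₁(1 + Fr₁²/2) = 0.619×(1 + 4.91²/2) = 8.08 m. ΔE = (y₂ − y₁)³/(4y₁y₂) = 3.90 m. ΔE/E₁ = 3.90/8.08 = 0.483.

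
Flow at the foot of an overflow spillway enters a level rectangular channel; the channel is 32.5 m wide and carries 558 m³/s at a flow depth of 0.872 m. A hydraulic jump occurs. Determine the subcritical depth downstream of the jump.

q = Q/b = 558/32.5 = 17.2 m²/s; V₁ = q/y₁ = 19.7 m/s. Fr₁ = V₁/√(g·y₁) = 6.73.
From the momentum equation for a rectangular channel, y₂/y₁ = ½[√(1 + 8Fr₁²) − 1] = ½[√363.6 − 1] = 9.03.
y₂ = 9.03 × 0.872 = 7.88 m.

y₂ = 7.88 m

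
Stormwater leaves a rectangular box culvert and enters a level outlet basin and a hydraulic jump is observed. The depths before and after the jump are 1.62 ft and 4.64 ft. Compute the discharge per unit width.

For a rectangular channel the momentum equation gives q² = ½·g·y₁·y₂·(y₁ + y₂) = ½×32.2×1.62×4.64×6.26 = 758.
q = √758 = 27.5 ft²/s.

q = 27.5 ft²/s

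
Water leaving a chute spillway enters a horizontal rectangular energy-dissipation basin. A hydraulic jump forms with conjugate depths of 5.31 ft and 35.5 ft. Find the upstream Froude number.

For a rectangular channel the momentum equation gives q² = ½·g·y₁·y₂·(y₁ + y₂) = ½×32.2×5.31×35.5×40.8 = 123856.
q = √123856 = 352 ft²/s.
V₁ = q/y₁ = 66.3 ft/s; Fr₁ = V₁/√(g·y₁) = 5.07.

Fr₁ = 5.07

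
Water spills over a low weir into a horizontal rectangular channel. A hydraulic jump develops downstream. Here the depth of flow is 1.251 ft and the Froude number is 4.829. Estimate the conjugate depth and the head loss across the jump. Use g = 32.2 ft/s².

Fr₁ = 4.829 (given).
By Bélanger, y₂/y₁ = ½[√(1 + 8Fr₁²) − 1] = ½[√187.55 − 1] = 6.348.
y₂ = 6.348 × 1.251 = 7.941 ft.
V₁ = Fr₁·√(g·y₁) = 4.829×√(32.2×1.251) = 30.65 ft/s; q = V₁·y₁ = 38.34 ft²/s. V₂ = q/y₂ = 38.34/7.941 = 4.828 ft/s. E₁ = y₁ + V₁²/2g = 15.84 ft; E₂ = y₂ + V₂²/2g = 8.303 ft. ΔE = E₁ − E₂ = 7.534 ft.

y₂ = 7.941 ft; ΔE = 7.534 ft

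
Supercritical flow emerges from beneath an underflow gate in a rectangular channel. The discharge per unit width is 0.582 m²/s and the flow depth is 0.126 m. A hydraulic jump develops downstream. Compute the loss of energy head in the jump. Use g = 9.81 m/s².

V₁ = q/y₁ = 0.582/0.126 = 4.62 m/s. Fr₁ = V₁/√(g·y₁) = 4.62/√(9.81×0.126) = 4.15.
Sequent-depth ratio: y₂/y₁ = ½[√(1 + 8Fr₁²) − 1] = ½[√139.1 − 1] = 5.40.
y₂ = 5.40 × 0.126 = 0.680 m.
Head loss: ΔE = (y₂ − y₁)³/(4y₁y₂) = (0.680 − 0.126)³/(4×0.126×0.680) = 0.170/0.343 = 0.496 m.

ΔE = 0.496 m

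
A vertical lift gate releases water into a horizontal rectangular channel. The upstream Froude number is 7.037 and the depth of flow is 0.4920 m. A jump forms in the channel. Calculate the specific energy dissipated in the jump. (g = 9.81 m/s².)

Fr₁ = 7.037 (given).
By Bélanger, y₂/y₁ = ½[√(1 + 8Fr₁²) − 1] = ½[√397.15 − 1] = 9.464.
y₂ = 9.464 × 0.4920 = 4.656 m.
Head loss: ΔE = (y₂ − y₁)³/(4y₁y₂) = (4.656 − 0.4920)³/(4×0.4920×4.656) = 72.22/9.164 = 7.881 m.

ΔE = 7.881 m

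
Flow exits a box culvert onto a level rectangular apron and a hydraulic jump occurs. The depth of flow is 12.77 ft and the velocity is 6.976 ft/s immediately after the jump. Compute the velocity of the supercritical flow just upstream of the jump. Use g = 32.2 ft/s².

Fr₂ = V₂/√(g·y₂) = 6.976/√(32.2×12.77) = 0.3440.
The Bélanger relation is symmetric: y₁/y₂ = ½[√(1 + 8Fr₂²) − 1] = ½[√1.9468 − 1] = 0.1976.
y₁ = 0.1976 × 12.77 = 2.524 ft.
V₁ = q/y₁ = 89.08/2.524 = 35.30 ft/s.

V₁ = 35.30 ft/s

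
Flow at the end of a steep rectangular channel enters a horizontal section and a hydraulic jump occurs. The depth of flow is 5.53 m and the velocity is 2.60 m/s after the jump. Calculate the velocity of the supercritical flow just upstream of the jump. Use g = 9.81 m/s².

V₁ = 12.6 m/s

Fr₂ = V₂/√(g·y₂) = 2.60/√(9.81×5.53) = 0.353.
The Bélanger relation is symmetric: y₁/y₂ = ½[√(1 + 8Fr₂²) − 1] = ½[√1.997 − 1] = 0.207.
y₁ = 0.207 × 5.53 = 1.14 m.
V₁ = q/y₁ = 14.4/1.14 = 12.6 m/s.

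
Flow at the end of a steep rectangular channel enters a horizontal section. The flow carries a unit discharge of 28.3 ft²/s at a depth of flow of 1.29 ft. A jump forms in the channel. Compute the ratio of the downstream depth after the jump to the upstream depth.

y₂/y₁ = 4.34

V₁ = q/y₁ = 28.3/1.29 = 21.9 ft/s. Fr₁ = V₁/√(g·y₁) = 21.9/√(32.2×1.29) = 3.40.
Sequent-depth ratio: y₂/y₁ = ½[√(1 + 8Fr₁²) − 1] = ½[√93.69 − 1] = 4.34.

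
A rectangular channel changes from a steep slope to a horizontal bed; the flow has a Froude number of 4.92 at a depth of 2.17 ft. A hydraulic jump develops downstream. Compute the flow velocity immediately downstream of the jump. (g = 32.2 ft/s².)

Fr₁ = 4.92 (given).
Bélanger equation: y₂/y₁ = ½[√(1 + 8Fr₁²) − 1] = ½[√194.7 − 1] = 6.48.
y₂ = 6.48 × 2.17 = 14.1 ft.
V₁ = Fr₁·√(g·y₁) = 4.92×√(32.2×2.17) = 41.1 ft/s; q = V₁·y₁ = 89.2 ft²/s.
V₂ = q/y₂ = 89.2/14.1 = 6.35 ft/s.

V₂ = 6.35 ft/s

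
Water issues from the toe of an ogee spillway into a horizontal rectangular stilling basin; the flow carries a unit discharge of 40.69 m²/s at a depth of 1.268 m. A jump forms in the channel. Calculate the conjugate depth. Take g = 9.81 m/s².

V₁ = q/y₁ = 40.69/1.268 = 32.09 m/s. Fr₁ = V₁/√(g·y₁) = 32.09/√(9.81×1.268) = 9.099.
Sequent-depth ratio: y₂/y₁ = ½[√(1 + 8Fr₁²) − 1] = ½[√663.28 − 1] = 12.38.
y₂ = 12.38 × 1.268 = 15.69 m.

y₂ = 15.69 m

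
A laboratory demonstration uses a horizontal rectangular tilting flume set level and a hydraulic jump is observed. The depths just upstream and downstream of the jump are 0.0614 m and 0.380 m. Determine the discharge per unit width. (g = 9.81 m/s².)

For a rectangular channel the momentum equation gives q² = ½·g·y₁·y₂·(y₁ + y₂) = ½×9.81×0.0614×0.380×0.441 = 0.0505.
q = √0.0505 = 0.225 m²/s.

q = 0.225 m²/s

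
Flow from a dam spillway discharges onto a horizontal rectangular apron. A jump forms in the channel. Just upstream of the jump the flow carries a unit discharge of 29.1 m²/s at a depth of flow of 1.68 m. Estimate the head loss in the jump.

V₁ = q/y₁ = 29.1/1.68 = 17.3 m/s. Fr₁ = V₁/√(g·y₁) = 17.3/√(9.81×1.68) = 4.27.
Conjugate-depth relation: y₂/y₁ = ½[√(1 + 8Fr₁²) − 1] = ½[√146.6 − 1] = 5.55.
y₂ = 5.55 × 1.68 = 9.33 m.
V₂ = q/y₂ = 29.1/9.33 = 3.12 m/s. E₁ = y₁ + V₁²/2g = 17.0 m; E₂ = y₂ + V₂²/2g = 9.83 m. ΔE = E₁ − E₂ = 7.14 m.

ΔE = 7.14 m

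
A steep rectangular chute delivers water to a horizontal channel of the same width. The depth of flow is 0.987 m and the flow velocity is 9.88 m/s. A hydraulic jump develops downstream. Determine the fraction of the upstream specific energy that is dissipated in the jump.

ΔE/E₁ = 0.283 (28.3%)

Fr₁ = V₁/√(g·y₁) = 9.88/√(9.81×0.987) = 3.18.
Bélanger equation: y₂/y₁ = ½[√(1 + 8Fr₁²) − 1] = ½[√81.65 − 1] = 4.02.
y₂ = 4.02 × 0.987 = 3.97 m.
E₁ = y₁ + V₁²/2g = 5.96 m. ΔE = (y₂ − y₁)³/(4y₁y₂) = 1.69 m. ΔE/E₁ = 1.69/5.96 = 0.283.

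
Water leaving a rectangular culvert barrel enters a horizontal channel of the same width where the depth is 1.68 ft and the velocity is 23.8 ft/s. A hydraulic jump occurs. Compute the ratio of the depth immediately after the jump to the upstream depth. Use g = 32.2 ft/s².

y₂/y₁ = 4.10

Fr₁ = V₁/√(g·y₁) = 23.8/√(32.2×1.68) = 3.24.
Sequent-depth ratio: y₂/y₁ = ½[√(1 + 8Fr₁²) − 1] = ½[√84.77 − 1] = 4.10.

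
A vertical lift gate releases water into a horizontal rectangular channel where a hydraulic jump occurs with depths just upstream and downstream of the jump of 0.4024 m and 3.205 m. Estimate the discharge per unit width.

For a rectangular channel the momentum equation gives q² = ½·g·y₁·y₂·(y₁ + y₂) = ½×9.81×0.4024×3.205×3.607 = 22.82.
q = √22.82 = 4.777 m²/s.

q = 4.777 m²/s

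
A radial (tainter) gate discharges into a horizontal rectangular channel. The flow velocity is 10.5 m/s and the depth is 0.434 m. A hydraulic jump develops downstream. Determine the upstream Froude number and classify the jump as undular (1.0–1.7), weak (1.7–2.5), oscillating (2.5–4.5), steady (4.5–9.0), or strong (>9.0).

Fr₁ = V₁/√(g·y₁) = 10.5/√(9.81×0.434) = 5.09.
Fr₁ = 5.09 lies in the steady range.

Fr₁ = 5.09; steady jump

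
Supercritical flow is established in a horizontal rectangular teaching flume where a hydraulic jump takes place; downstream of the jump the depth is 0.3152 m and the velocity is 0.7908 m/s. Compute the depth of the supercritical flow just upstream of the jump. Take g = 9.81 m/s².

Fr₂ = V₂/√(g·y₂) = 0.7908/√(9.81×0.3152) = 0.4497.
Since the conjugate-depth ratio holds either way, y₁/y₂ = ½[√(1 + 8Fr₂²) − 1] = ½[√2.6180 − 1] = 0.3090.
y₁ = 0.3090 × 0.3152 = 0.09740 m.

y₁ = 0.09740 m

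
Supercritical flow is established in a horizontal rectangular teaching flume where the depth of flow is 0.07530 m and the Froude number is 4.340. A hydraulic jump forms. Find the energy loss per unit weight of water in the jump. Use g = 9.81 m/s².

Fr₁ = 4.340 (given).
By Bélanger, y₂/y₁ = ½[√(1 + 8Fr₁²) − 1] = ½[√151.68 − 1] = 5.658.
y₂ = 5.658 × 0.07530 = 0.4260 m.
V₁ = Fr₁·√(g·y₁) = 4.340×√(9.81×0.07530) = 3.730 m/s; q = V₁·y₁ = 0.2809 m²/s. V₂ = q/y₂ = 0.2809/0.4260 = 0.6593 m/s. E₁ = y₁ + V₁²/2g = 0.7845 m; E₂ = y₂ + V₂²/2g = 0.4482 m. ΔE = E₁ − E₂ = 0.3363 m.

ΔE = 0.3363 m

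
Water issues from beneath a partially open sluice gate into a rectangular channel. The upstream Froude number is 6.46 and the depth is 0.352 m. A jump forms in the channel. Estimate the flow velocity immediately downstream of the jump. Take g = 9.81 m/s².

V₂ = 1.39 m/s

Fr₁ = 6.46 (given).
Bélanger equation: y₂/y₁ = ½[√(1 + 8Fr₁²) − 1] = ½[√334.9 − 1] = 8.65.
y₂ = 8.65 × 0.352 = 3.04 m.
V₁ = Fr₁·√(g·y₁) = 6.46×√(9.81×0.352) = 12.0 m/s; q = V₁·y₁ = 4.23 m²/s.
V₂ = q/y₂ = 4.23/3.04 = 1.39 m/s.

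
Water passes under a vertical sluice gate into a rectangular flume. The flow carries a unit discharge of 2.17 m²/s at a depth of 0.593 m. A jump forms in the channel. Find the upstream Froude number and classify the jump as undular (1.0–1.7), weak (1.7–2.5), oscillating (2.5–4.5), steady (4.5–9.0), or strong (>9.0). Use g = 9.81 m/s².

Fr₁ = 1.52; undular jump

V₁ = q/y₁ = 2.17/0.593 = 3.66 m/s. Fr₁ = V₁/√(g·y₁) = 3.66/√(9.81×0.593) = 1.52.
Fr₁ = 1.52 lies in the undular range.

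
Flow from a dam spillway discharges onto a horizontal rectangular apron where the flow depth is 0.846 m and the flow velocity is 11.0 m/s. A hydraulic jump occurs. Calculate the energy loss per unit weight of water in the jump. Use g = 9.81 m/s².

Fr₁ = V₁/√(g·y₁) = 11.0/√(9.81×0.846) = 3.82.
Bélanger equation: y₂/y₁ = ½[√(1 + 8Fr₁²) − 1] = ½[√117.6 − 1] = 4.92.
y₂ = 4.92 × 0.846 = 4.16 m.
q = V₁·y₁ = 11.0 × 0.846 = 9.31 m²/s. V₂ = q/y₂ = 9.31/4.16 = 2.23 m/s. E₁ = y₁ + V₁²/2g = 7.01 m; E₂ = y₂ + V₂²/2g = 4.42 m. ΔE = E₁ − E₂ = 2.59 m.

ΔE = 2.59 m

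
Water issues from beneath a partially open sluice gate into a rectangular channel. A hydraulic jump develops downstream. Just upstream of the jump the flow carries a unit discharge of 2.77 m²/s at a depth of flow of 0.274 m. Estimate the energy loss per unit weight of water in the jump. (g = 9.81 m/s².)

V₁ = q/y₁ = 2.77/0.274 = 10.1 m/s. Fr₁ = V₁/√(g·y₁) = 10.1/√(9.81×0.274) = 6.17.
By Bélanger, y₂/y₁ = ½[√(1 + 8Fr₁²) − 1] = ½[√305.2 − 1] = 8.23.
y₂ = 8.23 × 0.274 = 2.26 m.
V₂ = q/y₂ = 2.77/2.26 = 1.23 m/s. E₁ = y₁ + V₁²/2g = 5.48 m; E₂ = y₂ + V₂²/2g = 2.33 m. ΔE = E₁ − E₂ = 3.15 m.

ΔE = 3.15 m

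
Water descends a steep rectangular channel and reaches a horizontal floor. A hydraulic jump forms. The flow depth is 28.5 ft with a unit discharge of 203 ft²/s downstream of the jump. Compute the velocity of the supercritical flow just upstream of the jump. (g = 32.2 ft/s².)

V₁ = 70.9 ft/s

V₂ = q/y₂ = 203/28.5 = 7.12 ft/s; Fr₂ = V₂/√(g·y₂) = 0.235.
From the momentum equation (using Fr₂), y₁/y₂ = ½[√(1 + 8Fr₂²) − 1] = ½[√1.442 − 1] = 0.100.
y₁ = 0.100 × 28.5 = 2.86 ft.
V₁ = q/y₁ = 203/2.86 = 70.9 ft/s.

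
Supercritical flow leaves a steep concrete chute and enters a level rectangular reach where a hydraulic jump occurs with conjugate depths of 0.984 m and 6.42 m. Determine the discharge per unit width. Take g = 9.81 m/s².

q = 15.1 m²/s

For a rectangular channel the momentum equation gives q² = ½·g·y₁·y₂·(y₁ + y₂) = ½×9.81×0.984×6.42×7.40 = 229.
q = √229 = 15.1 m²/s.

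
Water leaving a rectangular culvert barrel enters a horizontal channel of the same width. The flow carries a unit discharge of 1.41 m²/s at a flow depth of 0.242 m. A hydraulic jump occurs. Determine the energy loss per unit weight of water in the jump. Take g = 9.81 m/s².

ΔE = 0.721 m

V₁ = q/y₁ = 1.41/0.242 = 5.83 m/s. Fr₁ = V₁/√(g·y₁) = 5.83/√(9.81×0.242) = 3.78.
By Bélanger, y₂/y₁ = ½[√(1 + 8Fr₁²) − 1] = ½[√115.4 − 1] = 4.87.
y₂ = 4.87 × 0.242 = 1.18 m.
V₂ = q/y₂ = 1.41/1.18 = 1.20 m/s. E₁ = y₁ + V₁²/2g = 1.97 m; E₂ = y₂ + V₂²/2g = 1.25 m. ΔE = E₁ − E₂ = 0.721 m.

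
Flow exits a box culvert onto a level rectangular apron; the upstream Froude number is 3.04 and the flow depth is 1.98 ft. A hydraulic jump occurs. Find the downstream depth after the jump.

y₂ = 7.58 ft

Fr₁ = 3.04 (given).
By Bélanger, y₂/y₁ = ½[√(1 + 8Fr₁²) − 1] = ½[√74.93 − 1] = 3.83.
y₂ = 3.83 × 1.98 = 7.58 ft.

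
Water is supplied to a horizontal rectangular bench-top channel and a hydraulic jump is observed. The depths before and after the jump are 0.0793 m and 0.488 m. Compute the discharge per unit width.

For a rectangular channel the momentum equation gives q² = ½·g·y₁·y₂·(y₁ + y₂) = ½×9.81×0.0793×0.488×0.567 = 0.108.
q = √0.108 = 0.328 m²/s.

q = 0.328 m²/s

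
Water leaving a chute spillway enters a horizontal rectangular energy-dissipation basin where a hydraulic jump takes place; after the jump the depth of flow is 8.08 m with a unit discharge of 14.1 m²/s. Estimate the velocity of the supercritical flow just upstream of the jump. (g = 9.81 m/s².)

V₁ = 24.3 m/s

V₂ = q/y₂ = 14.1/8.08 = 1.75 m/s; Fr₂ = V₂/√(g·y₂) = 0.196.
Since the conjugate-depth ratio holds either way, y₁/y₂ = ½[√(1 + 8Fr₂²) − 1] = ½[√1.307 − 1] = 0.0717.
y₁ = 0.0717 × 8.08 = 0.579 m.
V₁ = q/y₁ = 14.1/0.579 = 24.3 m/s.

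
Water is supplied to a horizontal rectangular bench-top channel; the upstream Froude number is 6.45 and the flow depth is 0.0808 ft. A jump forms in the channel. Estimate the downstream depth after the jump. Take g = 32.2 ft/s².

Fr₁ = 6.45 (given).
By Bélanger, y₂/y₁ = ½[√(1 + 8Fr₁²) − 1] = ½[√333.8 − 1] = 8.64.
y₂ = 8.64 × 0.0808 = 0.698 ft.

y₂ = 0.698 ft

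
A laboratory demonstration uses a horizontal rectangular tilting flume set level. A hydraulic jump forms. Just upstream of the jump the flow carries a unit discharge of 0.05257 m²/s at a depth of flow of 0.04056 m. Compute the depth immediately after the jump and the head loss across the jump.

V₁ = q/y₁ = 0.05257/0.04056 = 1.296 m/s. Fr₁ = V₁/√(g·y₁) = 1.296/√(9.81×0.04056) = 2.055.
From the momentum equation for a rectangular channel, y₂/y₁ = ½[√(1 + 8Fr₁²) − 1] = ½[√34.776 − 1] = 2.449.
y₂ = 2.449 × 0.04056 = 0.09931 m.
V₂ = q/y₂ = 0.05257/0.09931 = 0.5293 m/s. E₁ = y₁ + V₁²/2g = 0.1262 m; E₂ = y₂ + V₂²/2g = 0.1136 m. ΔE = E₁ − E₂ = 0.01259 m.

y₂ = 0.09931 m; ΔE = 0.01259 m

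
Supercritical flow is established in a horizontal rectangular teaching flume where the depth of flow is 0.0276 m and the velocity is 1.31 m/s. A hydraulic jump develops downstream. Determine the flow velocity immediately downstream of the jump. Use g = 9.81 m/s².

Fr₁ = V₁/√(g·y₁) = 1.31/√(9.81×0.0276) = 2.52.
By Bélanger, y₂/y₁ = ½[√(1 + 8Fr₁²) − 1] = ½[√51.71 − 1] = 3.10.
y₂ = 3.10 × 0.0276 = 0.0854 m.
q = V₁·y₁ = 1.31 × 0.0276 = 0.0362 m²/s.
V₂ = q/y₂ = 0.0362/0.0854 = 0.423 m/s.

V₂ = 0.423 m/s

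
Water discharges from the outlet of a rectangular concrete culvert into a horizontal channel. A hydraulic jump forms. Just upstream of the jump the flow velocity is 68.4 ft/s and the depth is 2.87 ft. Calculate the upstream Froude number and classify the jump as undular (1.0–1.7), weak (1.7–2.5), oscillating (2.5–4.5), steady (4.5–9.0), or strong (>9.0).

Fr₁ = 7.12; steady jump

Fr₁ = V₁/√(g·y₁) = 68.4/√(32.2×2.87) = 7.12.
Fr₁ = 7.12 lies in the steady range.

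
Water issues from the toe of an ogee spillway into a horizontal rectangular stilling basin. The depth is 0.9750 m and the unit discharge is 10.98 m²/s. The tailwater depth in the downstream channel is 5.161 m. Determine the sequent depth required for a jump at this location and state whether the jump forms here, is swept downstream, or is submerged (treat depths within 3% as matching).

y₂ = 4.557 m; the jump is submerged

V₁ = q/y₁ = 10.98/0.9750 = 11.26 m/s. Fr₁ = V₁/√(g·y₁) = 11.26/√(9.81×0.9750) = 3.641.
From the momentum equation for a rectangular channel, y₂/y₁ = ½[√(1 + 8Fr₁²) − 1] = ½[√107.07 − 1] = 4.674.
y₂ = 4.674 × 0.9750 = 4.557 m.
Tailwater y_tw = 5.161 m: y_tw > y₂, so the jump is submerged.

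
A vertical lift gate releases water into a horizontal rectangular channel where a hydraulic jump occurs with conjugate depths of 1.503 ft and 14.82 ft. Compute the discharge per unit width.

q = 76.51 ft²/s

For a rectangular channel the momentum equation gives q² = ½·g·y₁·y₂·(y₁ + y₂) = ½×32.2×1.503×14.82×16.32 = 5854.
q = √5854 = 76.51 ft²/s.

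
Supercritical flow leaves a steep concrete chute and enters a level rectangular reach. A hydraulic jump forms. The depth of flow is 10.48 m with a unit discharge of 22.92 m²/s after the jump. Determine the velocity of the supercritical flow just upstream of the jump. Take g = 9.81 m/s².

V₁ = 25.52 m/s

V₂ = q/y₂ = 22.92/10.48 = 2.187 m/s; Fr₂ = V₂/√(g·y₂) = 0.2157.
From the momentum equation (using Fr₂), y₁/y₂ = ½[√(1 + 8Fr₂²) − 1] = ½[√1.3722 − 1] = 0.08570.
y₁ = 0.08570 × 10.48 = 0.8982 m.
V₁ = q/y₁ = 22.92/0.8982 = 25.52 m/s.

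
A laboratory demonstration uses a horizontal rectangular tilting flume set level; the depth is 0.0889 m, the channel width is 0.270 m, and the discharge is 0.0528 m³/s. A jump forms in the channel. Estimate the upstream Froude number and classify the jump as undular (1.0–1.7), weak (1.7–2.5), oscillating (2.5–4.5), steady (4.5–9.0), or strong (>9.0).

Fr₁ = 2.36; weak jump

q = Q/b = 0.0528/0.270 = 0.196 m²/s; V₁ = q/y₁ = 2.20 m/s. Fr₁ = V₁/√(g·y₁) = 2.36.
Fr₁ = 2.36 lies in the weak range.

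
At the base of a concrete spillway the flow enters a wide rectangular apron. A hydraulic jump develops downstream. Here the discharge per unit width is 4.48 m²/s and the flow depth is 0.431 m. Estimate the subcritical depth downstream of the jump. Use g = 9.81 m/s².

V₁ = q/y₁ = 4.48/0.431 = 10.4 m/s. Fr₁ = V₁/√(g·y₁) = 10.4/√(9.81×0.431) = 5.06.
By Bélanger, y₂/y₁ = ½[√(1 + 8Fr₁²) − 1] = ½[√205.4 − 1] = 6.67.
y₂ = 6.67 × 0.431 = 2.87 m.

y₂ = 2.87 m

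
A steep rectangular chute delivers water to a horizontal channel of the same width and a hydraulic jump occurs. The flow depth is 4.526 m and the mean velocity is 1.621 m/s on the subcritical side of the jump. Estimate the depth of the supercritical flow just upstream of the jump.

y₁ = 0.4840 m

Fr₂ = V₂/√(g·y₂) = 1.621/√(9.81×4.526) = 0.2433.
Applying the sequent-depth relation in reverse, y₁/y₂ = ½[√(1 + 8Fr₂²) − 1] = ½[√1.4734 − 1] = 0.1069.
y₁ = 0.1069 × 4.526 = 0.4840 m.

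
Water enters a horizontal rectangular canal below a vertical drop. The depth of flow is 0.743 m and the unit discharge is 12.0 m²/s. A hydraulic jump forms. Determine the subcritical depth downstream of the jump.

V₁ = q/y₁ = 12.0/0.743 = 16.2 m/s. Fr₁ = V₁/√(g·y₁) = 16.2/√(9.81×0.743) = 5.98.
By Bélanger, y₂/y₁ = ½[√(1 + 8Fr₁²) − 1] = ½[√287.3 − 1] = 7.97.
y₂ = 7.97 × 0.743 = 5.93 m.

y₂ = 5.93 m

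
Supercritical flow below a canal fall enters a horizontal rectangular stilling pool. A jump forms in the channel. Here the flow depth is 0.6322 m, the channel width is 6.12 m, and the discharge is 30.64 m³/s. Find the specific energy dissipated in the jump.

ΔE = 1.087 m

q = Q/b = 30.64/6.12 = 5.007 m²/s; V₁ = q/y₁ = 7.919 m/s. Fr₁ = V₁/√(g·y₁) = 3.180.
Sequent-depth ratio: y₂/y₁ = ½[√(1 + 8Fr₁²) − 1] = ½[√81.897 − 1] = 4.025.
y₂ = 4.025 × 0.6322 = 2.545 m.
Head loss: ΔE = (y₂ − y₁)³/(4y₁y₂) = (2.545 − 0.6322)³/(4×0.6322×2.545) = 6.993/6.435 = 1.087 m.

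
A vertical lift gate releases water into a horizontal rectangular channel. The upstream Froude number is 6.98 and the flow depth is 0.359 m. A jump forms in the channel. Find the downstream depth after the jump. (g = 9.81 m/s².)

y₂ = 3.37 m

Fr₁ = 6.98 (given).
By Bélanger, y₂/y₁ = ½[√(1 + 8Fr₁²) − 1] = ½[√390.8 − 1] = 9.38.
y₂ = 9.38 × 0.359 = 3.37 m.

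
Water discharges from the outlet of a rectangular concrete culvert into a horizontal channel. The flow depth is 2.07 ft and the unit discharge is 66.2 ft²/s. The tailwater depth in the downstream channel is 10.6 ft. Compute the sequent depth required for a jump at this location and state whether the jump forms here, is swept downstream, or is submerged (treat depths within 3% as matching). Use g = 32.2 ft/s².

y₂ = 10.5 ft; the jump forms here

V₁ = q/y₁ = 66.2/2.07 = 32.0 ft/s. Fr₁ = V₁/√(g·y₁) = 32.0/√(32.2×2.07) = 3.92.
From the momentum equation for a rectangular channel, y₂/y₁ = ½[√(1 + 8Fr₁²) − 1] = ½[√123.8 − 1] = 5.06.
y₂ = 5.06 × 2.07 = 10.5 ft.
Tailwater y_tw = 10.6 ft: y_tw ≈ y₂, so the jump forms here.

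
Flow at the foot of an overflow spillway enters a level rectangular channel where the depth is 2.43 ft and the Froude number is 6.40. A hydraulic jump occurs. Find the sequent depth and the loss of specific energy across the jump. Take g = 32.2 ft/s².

y₂ = 20.8 ft; ΔE = 30.7 ft

Fr₁ = 6.40 (given).
Sequent-depth ratio: y₂/y₁ = ½[√(1 + 8Fr₁²) − 1] = ½[√328.7 − 1] = 8.56.
y₂ = 8.56 × 2.43 = 20.8 ft.
Head loss: ΔE = (y₂ − y₁)³/(4y₁y₂) = (20.8 − 2.43)³/(4×2.43×20.8) = 6212/202 = 30.7 ft.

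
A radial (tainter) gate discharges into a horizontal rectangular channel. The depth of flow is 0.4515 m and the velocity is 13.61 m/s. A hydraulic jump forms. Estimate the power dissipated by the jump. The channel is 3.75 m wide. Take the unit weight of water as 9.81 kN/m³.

Fr₁ = V₁/√(g·y₁) = 13.61/√(9.81×0.4515) = 6.467.
By Bélanger, y₂/y₁ = ½[√(1 + 8Fr₁²) − 1] = ½[√335.56 − 1] = 8.659.
y₂ = 8.659 × 0.4515 = 3.910 m.
Head loss: ΔE = (y₂ − y₁)³/(4y₁y₂) = (3.910 − 0.4515)³/(4×0.4515×3.910) = 41.35/7.061 = 5.857 m.
q = V₁·y₁ = 13.61 × 0.4515 = 6.145 m²/s. Q = q·b = 6.145 × 3.75 = 23.04 m³/s. P = γ·Q·ΔE = 9.81 × 23.04 × 5.857 = 1324 kW.

P = 1324 kW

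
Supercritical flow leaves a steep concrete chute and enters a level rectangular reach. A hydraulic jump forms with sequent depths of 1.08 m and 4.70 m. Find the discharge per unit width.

For a rectangular channel the momentum equation gives q² = ½·g·y₁·y₂·(y₁ + y₂) = ½×9.81×1.08×4.70×5.78 = 144.
q = √144 = 12.0 m²/s.

q = 12.0 m²/s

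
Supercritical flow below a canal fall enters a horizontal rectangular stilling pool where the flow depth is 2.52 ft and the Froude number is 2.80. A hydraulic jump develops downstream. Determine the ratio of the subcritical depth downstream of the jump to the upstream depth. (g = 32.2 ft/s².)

Fr₁ = 2.80 (given).
By Bélanger, y₂/y₁ = ½[√(1 + 8Fr₁²) − 1] = ½[√63.72 − 1] = 3.49.

y₂/y₁ = 3.49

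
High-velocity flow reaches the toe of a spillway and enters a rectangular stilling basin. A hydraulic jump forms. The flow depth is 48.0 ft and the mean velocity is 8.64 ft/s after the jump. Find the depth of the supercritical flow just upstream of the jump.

y₁ = 4.26 ft

Fr₂ = V₂/√(g·y₂) = 8.64/√(32.2×48.0) = 0.220.
Since the conjugate-depth ratio holds either way, y₁/y₂ = ½[√(1 + 8Fr₂²) − 1] = ½[√1.386 − 1] = 0.0887.
y₁ = 0.0887 × 48.0 = 4.26 ft.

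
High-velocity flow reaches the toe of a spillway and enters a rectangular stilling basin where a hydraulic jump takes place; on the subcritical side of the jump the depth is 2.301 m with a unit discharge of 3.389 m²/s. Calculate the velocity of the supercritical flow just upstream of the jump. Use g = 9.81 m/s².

V₁ = 8.927 m/s

V₂ = q/y₂ = 3.389/2.301 = 1.473 m/s; Fr₂ = V₂/√(g·y₂) = 0.3100.
The Bélanger relation is symmetric: y₁/y₂ = ½[√(1 + 8Fr₂²) − 1] = ½[√1.7688 − 1] = 0.1650.
y₁ = 0.1650 × 2.301 = 0.3796 m.
V₁ = q/y₁ = 3.389/0.3796 = 8.927 m/s.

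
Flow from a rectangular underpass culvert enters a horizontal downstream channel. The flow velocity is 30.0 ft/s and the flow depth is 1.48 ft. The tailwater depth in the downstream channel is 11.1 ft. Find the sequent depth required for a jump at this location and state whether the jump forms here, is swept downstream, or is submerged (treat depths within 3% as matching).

Fr₁ = V₁/√(g·y₁) = 30.0/√(32.2×1.48) = 4.35.
From the momentum equation for a rectangular channel, y₂/y₁ = ½[√(1 + 8Fr₁²) − 1] = ½[√152.1 − 1] = 5.67.
y₂ = 5.67 × 1.48 = 8.39 ft.
Tailwater y_tw = 11.1 ft: y_tw > y₂, so the jump is submerged.

y₂ = 8.39 ft; the jump is submerged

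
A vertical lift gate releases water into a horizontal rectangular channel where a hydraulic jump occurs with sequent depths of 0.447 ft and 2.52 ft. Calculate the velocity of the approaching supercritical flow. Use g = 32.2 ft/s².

V₁ = 16.4 ft/s

For a rectangular channel the momentum equation gives q² = ½·g·y₁·y₂·(y₁ + y₂) = ½×32.2×0.447×2.52×2.97 = 53.8.
q = √53.8 = 7.34 ft²/s.
V₁ = q/y₁ = 7.34/0.447 = 16.4 ft/s.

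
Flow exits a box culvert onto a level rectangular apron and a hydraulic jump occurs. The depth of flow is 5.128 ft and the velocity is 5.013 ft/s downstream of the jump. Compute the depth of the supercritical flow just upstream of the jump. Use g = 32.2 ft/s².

y₁ = 1.254 ft

Fr₂ = V₂/√(g·y₂) = 5.013/√(32.2×5.128) = 0.3901.
Since the conjugate-depth ratio holds either way, y₁/y₂ = ½[√(1 + 8Fr₂²) − 1] = ½[√2.2175 − 1] = 0.2446.
y₁ = 0.2446 × 5.128 = 1.254 ft.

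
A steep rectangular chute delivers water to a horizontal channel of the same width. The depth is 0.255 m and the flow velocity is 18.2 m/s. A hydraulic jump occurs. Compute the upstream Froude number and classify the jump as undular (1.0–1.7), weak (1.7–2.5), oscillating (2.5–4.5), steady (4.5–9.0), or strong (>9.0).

Fr₁ = 11.5; strong jump

Fr₁ = V₁/√(g·y₁) = 18.2/√(9.81×0.255) = 11.5.
Fr₁ = 11.5 lies in the strong range.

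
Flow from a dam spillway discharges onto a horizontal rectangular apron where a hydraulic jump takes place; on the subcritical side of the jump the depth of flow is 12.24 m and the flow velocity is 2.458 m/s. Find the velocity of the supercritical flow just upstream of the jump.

Fr₂ = V₂/√(g·y₂) = 2.458/√(9.81×12.24) = 0.2243.
Since the conjugate-depth ratio holds either way, y₁/y₂ = ½[√(1 + 8Fr₂²) − 1] = ½[√1.4025 − 1] = 0.09214.
y₁ = 0.09214 × 12.24 = 1.128 m.
V₁ = q/y₁ = 30.09/1.128 = 26.68 m/s.

V₁ = 26.68 m/s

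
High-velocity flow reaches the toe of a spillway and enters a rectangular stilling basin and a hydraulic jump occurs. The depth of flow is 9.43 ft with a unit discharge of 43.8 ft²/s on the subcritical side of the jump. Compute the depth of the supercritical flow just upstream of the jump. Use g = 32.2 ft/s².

V₂ = q/y₂ = 43.8/9.43 = 4.64 ft/s; Fr₂ = V₂/√(g·y₂) = 0.267.
Since the conjugate-depth ratio holds either way, y₁/y₂ = ½[√(1 + 8Fr₂²) − 1] = ½[√1.568 − 1] = 0.126.
y₁ = 0.126 × 9.43 = 1.19 ft.

y₁ = 1.19 ft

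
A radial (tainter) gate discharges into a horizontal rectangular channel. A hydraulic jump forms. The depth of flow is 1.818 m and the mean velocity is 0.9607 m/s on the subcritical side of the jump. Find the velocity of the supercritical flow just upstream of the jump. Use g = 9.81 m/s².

Fr₂ = V₂/√(g·y₂) = 0.9607/√(9.81×1.818) = 0.2275.
The Bélanger relation is symmetric: y₁/y₂ = ½[√(1 + 8Fr₂²) − 1] = ½[√1.4140 − 1] = 0.09456.
y₁ = 0.09456 × 1.818 = 0.1719 m.
V₁ = q/y₁ = 1.747/0.1719 = 10.16 m/s.

V₁ = 10.16 m/s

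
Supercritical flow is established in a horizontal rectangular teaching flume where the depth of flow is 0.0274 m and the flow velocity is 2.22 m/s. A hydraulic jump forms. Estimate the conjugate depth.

Fr₁ = V₁/√(g·y₁) = 2.22/√(9.81×0.0274) = 4.28.
Sequent-depth ratio: y₂/y₁ = ½[√(1 + 8Fr₁²) − 1] = ½[√147.7 − 1] = 5.58.
y₂ = 5.58 × 0.0274 = 0.153 m.

y₂ = 0.153 m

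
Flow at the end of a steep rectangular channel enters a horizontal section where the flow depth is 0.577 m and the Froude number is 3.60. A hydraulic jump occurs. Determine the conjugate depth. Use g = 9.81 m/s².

y₂ = 2.66 m

Fr₁ = 3.60 (given).
Bélanger equation: y₂/y₁ = ½[√(1 + 8Fr₁²) − 1] = ½[√104.7 − 1] = 4.62.
y₂ = 4.62 × 0.577 = 2.66 m.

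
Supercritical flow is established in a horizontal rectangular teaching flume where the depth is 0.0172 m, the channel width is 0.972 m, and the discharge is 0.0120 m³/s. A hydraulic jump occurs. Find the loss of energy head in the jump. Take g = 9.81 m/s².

q = Q/b = 0.0120/0.972 = 0.0123 m²/s; V₁ = q/y₁ = 0.718 m/s. Fr₁ = V₁/√(g·y₁) = 1.75.
Sequent-depth ratio: y₂/y₁ = ½[√(1 + 8Fr₁²) − 1] = ½[√25.43 − 1] = 2.02.
y₂ = 2.02 × 0.0172 = 0.0348 m.
Head loss: ΔE = (y₂ − y₁)³/(4y₁y₂) = (0.0348 − 0.0172)³/(4×0.0172×0.0348) = 0.00000542/0.00239 = 0.00227 m.

ΔE = 0.00227 m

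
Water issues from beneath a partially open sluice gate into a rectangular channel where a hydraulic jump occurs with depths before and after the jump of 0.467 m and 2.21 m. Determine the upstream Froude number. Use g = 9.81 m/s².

For a rectangular channel the momentum equation gives q² = ½·g·y₁·y₂·(y₁ + y₂) = ½×9.81×0.467×2.21×2.68 = 13.6.
q = √13.6 = 3.68 m²/s.
V₁ = q/y₁ = 7.88 m/s; Fr₁ = V₁/√(g·y₁) = 3.68.

Fr₁ = 3.68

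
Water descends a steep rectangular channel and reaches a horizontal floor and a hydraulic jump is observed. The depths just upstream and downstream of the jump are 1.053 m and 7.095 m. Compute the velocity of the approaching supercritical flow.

For a rectangular channel the momentum equation gives q² = ½·g·y₁·y₂·(y₁ + y₂) = ½×9.81×1.053×7.095×8.148 = 298.6.
q = √298.6 = 17.28 m²/s.
V₁ = q/y₁ = 17.28/1.053 = 16.41 m/s.

V₁ = 16.41 m/s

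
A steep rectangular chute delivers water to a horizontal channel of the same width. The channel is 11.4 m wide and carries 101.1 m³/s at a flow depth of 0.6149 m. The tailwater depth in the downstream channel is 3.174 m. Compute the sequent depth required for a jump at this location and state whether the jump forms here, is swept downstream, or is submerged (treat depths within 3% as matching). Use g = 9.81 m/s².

q = Q/b = 101.1/11.4 = 8.868 m²/s; V₁ = q/y₁ = 14.42 m/s. Fr₁ = V₁/√(g·y₁) = 5.872.
Conjugate-depth relation: y₂/y₁ = ½[√(1 + 8Fr₁²) − 1] = ½[√276.87 − 1] = 7.820.
y₂ = 7.820 × 0.6149 = 4.808 m.
Tailwater y_tw = 3.174 m: y_tw < y₂, so the jump is swept downstream.

y₂ = 4.808 m; the jump is swept downstream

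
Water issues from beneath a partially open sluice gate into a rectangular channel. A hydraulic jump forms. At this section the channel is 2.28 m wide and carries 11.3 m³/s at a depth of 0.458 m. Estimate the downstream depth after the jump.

q = Q/b = 11.3/2.28 = 4.96 m²/s; V₁ = q/y₁ = 10.8 m/s. Fr₁ = V₁/√(g·y₁) = 5.11.
By Bélanger, y₂/y₁ = ½[√(1 + 8Fr₁²) − 1] = ½[√209.5 − 1] = 6.74.
y₂ = 6.74 × 0.458 = 3.09 m.

y₂ = 3.09 m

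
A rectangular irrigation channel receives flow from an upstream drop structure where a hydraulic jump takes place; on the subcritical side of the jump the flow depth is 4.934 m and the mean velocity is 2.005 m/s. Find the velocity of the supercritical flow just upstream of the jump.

V₁ = 13.82 m/s

Fr₂ = V₂/√(g·y₂) = 2.005/√(9.81×4.934) = 0.2882.
The Bélanger relation is symmetric: y₁/y₂ = ½[√(1 + 8Fr₂²) − 1] = ½[√1.6644 − 1] = 0.1451.
y₁ = 0.1451 × 4.934 = 0.7157 m.
V₁ = q/y₁ = 9.893/0.7157 = 13.82 m/s.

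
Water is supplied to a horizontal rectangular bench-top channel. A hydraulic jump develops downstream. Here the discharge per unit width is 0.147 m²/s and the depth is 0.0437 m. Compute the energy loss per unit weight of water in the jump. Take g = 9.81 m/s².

V₁ = q/y₁ = 0.147/0.0437 = 3.36 m/s. Fr₁ = V₁/√(g·y₁) = 3.36/√(9.81×0.0437) = 5.14.
By Bélanger, y₂/y₁ = ½[√(1 + 8Fr₁²) − 1] = ½[√212.2 − 1] = 6.78.
y₂ = 6.78 × 0.0437 = 0.296 m.
Head loss: ΔE = (y₂ − y₁)³/(4y₁y₂) = (0.296 − 0.0437)³/(4×0.0437×0.296) = 0.0161/0.0518 = 0.311 m.

ΔE = 0.311 m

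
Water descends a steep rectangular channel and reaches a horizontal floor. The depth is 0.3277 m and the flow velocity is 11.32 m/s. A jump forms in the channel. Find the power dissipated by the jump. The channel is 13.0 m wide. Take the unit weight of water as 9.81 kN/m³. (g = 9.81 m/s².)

Fr₁ = V₁/√(g·y₁) = 11.32/√(9.81×0.3277) = 6.314.
Bélanger equation: y₂/y₁ = ½[√(1 + 8Fr₁²) − 1] = ½[√319.89 − 1] = 8.443.
y₂ = 8.443 × 0.3277 = 2.767 m.
q = V₁·y₁ = 11.32 × 0.3277 = 3.710 m²/s. V₂ = q/y₂ = 3.710/2.767 = 1.341 m/s. E₁ = y₁ + V₁²/2g = 6.859 m; E₂ = y₂ + V₂²/2g = 2.858 m. ΔE = E₁ − E₂ = 4.001 m.
Q = q·b = 3.710 × 13.0 = 48.22 m³/s. P = γ·Q·ΔE = 9.81 × 48.22 × 4.001 = 1893 kW.

P = 1893 kW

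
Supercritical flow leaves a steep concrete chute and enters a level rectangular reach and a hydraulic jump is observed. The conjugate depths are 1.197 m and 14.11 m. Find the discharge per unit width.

For a rectangular channel the momentum equation gives q² = ½·g·y₁·y₂·(y₁ + y₂) = ½×9.81×1.197×14.11×15.31 = 1268.
q = √1268 = 35.61 m²/s.

q = 35.61 m²/s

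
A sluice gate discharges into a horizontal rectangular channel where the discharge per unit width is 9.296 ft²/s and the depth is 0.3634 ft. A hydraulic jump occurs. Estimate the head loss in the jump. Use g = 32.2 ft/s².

V₁ = q/y₁ = 9.296/0.3634 = 25.58 ft/s. Fr₁ = V₁/√(g·y₁) = 25.58/√(32.2×0.3634) = 7.478.
Bélanger equation: y₂/y₁ = ½[√(1 + 8Fr₁²) − 1] = ½[√448.37 − 1] = 10.09.
y₂ = 10.09 × 0.3634 = 3.666 ft.
Head loss: ΔE = (y₂ − y₁)³/(4y₁y₂) = (3.666 − 0.3634)³/(4×0.3634×3.666) = 36.01/5.329 = 6.759 ft.

ΔE = 6.759 ft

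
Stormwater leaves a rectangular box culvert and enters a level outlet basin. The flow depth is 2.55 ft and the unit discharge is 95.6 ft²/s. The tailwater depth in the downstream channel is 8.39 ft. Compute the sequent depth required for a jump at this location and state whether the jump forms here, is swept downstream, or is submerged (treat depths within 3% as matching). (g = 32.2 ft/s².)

V₁ = q/y₁ = 95.6/2.55 = 37.5 ft/s. Fr₁ = V₁/√(g·y₁) = 37.5/√(32.2×2.55) = 4.14.
From the momentum equation for a rectangular channel, y₂/y₁ = ½[√(1 + 8Fr₁²) − 1] = ½[√137.9 − 1] = 5.37.
y₂ = 5.37 × 2.55 = 13.7 ft.
Tailwater y_tw = 8.39 ft: y_tw < y₂, so the jump is swept downstream.

y₂ = 13.7 ft; the jump is swept downstream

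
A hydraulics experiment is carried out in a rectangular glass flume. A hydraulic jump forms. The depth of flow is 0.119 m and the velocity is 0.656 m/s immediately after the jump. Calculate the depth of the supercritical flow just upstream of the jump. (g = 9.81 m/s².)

Fr₂ = V₂/√(g·y₂) = 0.656/√(9.81×0.119) = 0.607.
The Bélanger relation is symmetric: y₁/y₂ = ½[√(1 + 8Fr₂²) − 1] = ½[√3.949 − 1] = 0.494.
y₁ = 0.494 × 0.119 = 0.0587 m.

y₁ = 0.0587 m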